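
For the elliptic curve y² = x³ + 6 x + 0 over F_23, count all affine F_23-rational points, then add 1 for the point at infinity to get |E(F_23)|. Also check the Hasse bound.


Affine points = {(0, 0), (8, 10), (8, 13), (9, 1), (9, 22), (10, 5), (10, 18), (12, 11), (12, 12), (16, 11), (16, 12), (17, 1), (17, 22), (18, 11), (18, 12), (19, 2), (19, 21), (20, 1), (20, 22), (21, 7), (21, 16), (22, 4), (22, 19)}; affine count = 23; |E(F_23)| = 24.

Discriminant check: Δ ∝ 4a³ + 27b² = 4·6³ + 27·0² = 4·216 + 27·0 ≡ 13 (mod 23). Nonzero ⇒ E is nonsingular.
For each x ∈ F_23, compute rhs = x³ + 6·x + 0 mod 23, then count y ∈ F_23 with y² ≡ rhs.
  x = 0: rhs = 0, matching y values: 0 (1 points).
  x = 1: rhs = 7, matching y values: none (0 points).
  x = 2: rhs = 20, matching y values: none (0 points).
  x = 3: rhs = 22, matching y values: none (0 points).
  x = 4: rhs = 19, matching y values: none (0 points).
  x = 5: rhs = 17, matching y values: none (0 points).
  x = 6: rhs = 22, matching y values: none (0 points).
  x = 7: rhs = 17, matching y values: none (0 points).
  x = 8: rhs = 8, matching y values: 10, 13 (2 points).
  x = 9: rhs = 1, matching y values: 1, 22 (2 points).
  x = 10: rhs = 2, matching y values: 5, 18 (2 points).
  x = 11: rhs = 17, matching y values: none (0 points).
  x = 12: rhs = 6, matching y values: 11, 12 (2 points).
  x = 13: rhs = 21, matching y values: none (0 points).
  x = 14: rhs = 22, matching y values: none (0 points).
  x = 15: rhs = 15, matching y values: none (0 points).
  x = 16: rhs = 6, matching y values: 11, 12 (2 points).
  x = 17: rhs = 1, matching y values: 1, 22 (2 points).
  x = 18: rhs = 6, matching y values: 11, 12 (2 points).
  x = 19: rhs = 4, matching y values: 2, 21 (2 points).
  x = 20: rhs = 1, matching y values: 1, 22 (2 points).
  x = 21: rhs = 3, matching y values: 7, 16 (2 points).
  x = 22: rhs = 16, matching y values: 4, 19 (2 points).
Total affine count: 23.
Full point count |E(F_23)| = 23 + 1 = 24.
Hasse bound: |24 − (23+1)| = |0| = 0 ≤ 2√23 ≈ 9.5917 ✓.


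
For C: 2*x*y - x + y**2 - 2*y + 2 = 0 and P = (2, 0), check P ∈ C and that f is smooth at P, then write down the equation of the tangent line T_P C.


Tangent line at P: -x + 2*y + 2 = 0.

Step 1: f(2, 0) = 0, so P lies on C.
Step 2: partial derivatives
  f_x(x, y) = 2*y - 1, f_y(x, y) = 2*x + 2*y - 2.
  f_x(P) = -1, f_y(P) = 2 (gradient nonzero, so P is smooth).
Step 3: tangent line at P: -1·(x − 2) + 2·(y − 0) = 0.
Expanding: -x + 2*y + 2 = 0.


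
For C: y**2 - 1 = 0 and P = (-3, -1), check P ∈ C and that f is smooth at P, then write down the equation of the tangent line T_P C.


Tangent line at P: -2*y - 2 = 0.

Step 1: f(-3, -1) = 0, so P lies on C.
Step 2: partial derivatives
  f_x(x, y) = 0, f_y(x, y) = 2*y.
  f_x(P) = 0, f_y(P) = -2 (gradient nonzero, so P is smooth).
Step 3: tangent line at P: 0·(x − -3) + -2·(y − -1) = 0.
Expanding: -2*y - 2 = 0.


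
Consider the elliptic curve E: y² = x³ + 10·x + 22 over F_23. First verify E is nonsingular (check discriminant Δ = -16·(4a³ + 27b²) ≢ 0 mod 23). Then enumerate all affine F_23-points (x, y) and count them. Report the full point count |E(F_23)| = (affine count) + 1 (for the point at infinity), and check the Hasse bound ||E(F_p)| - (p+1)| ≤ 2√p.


Affine points = {(2, 2), (2, 21), (5, 6), (5, 17), (8, 4), (8, 19), (9, 6), (9, 17), (10, 8), (10, 15), (13, 7), (13, 16), (14, 10), (14, 13), (16, 0), (18, 10), (18, 13)}; affine count = 17; |E(F_23)| = 18.

Discriminant check: Δ ∝ 4a³ + 27b² = 4·10³ + 27·22² = 4·1000 + 27·484 ≡ 2 (mod 23). Nonzero ⇒ E is nonsingular.
For each x ∈ F_23, compute rhs = x³ + 10·x + 22 mod 23, then count y ∈ F_23 with y² ≡ rhs.
  x = 0: rhs = 22, matching y values: none (0 points).
  x = 1: rhs = 10, matching y values: none (0 points).
  x = 2: rhs = 4, matching y values: 2, 21 (2 points).
  x = 3: rhs = 10, matching y values: none (0 points).
  x = 4: rhs = 11, matching y values: none (0 points).
  x = 5: rhs = 13, matching y values: 6, 17 (2 points).
  x = 6: rhs = 22, matching y values: none (0 points).
  x = 7: rhs = 21, matching y values: none (0 points).
  x = 8: rhs = 16, matching y values: 4, 19 (2 points).
  x = 9: rhs = 13, matching y values: 6, 17 (2 points).
  x = 10: rhs = 18, matching y values: 8, 15 (2 points).
  x = 11: rhs = 14, matching y values: none (0 points).
  x = 12: rhs = 7, matching y values: none (0 points).
  x = 13: rhs = 3, matching y values: 7, 16 (2 points).
  x = 14: rhs = 8, matching y values: 10, 13 (2 points).
  x = 15: rhs = 5, matching y values: none (0 points).
  x = 16: rhs = 0, matching y values: 0 (1 points).
  x = 17: rhs = 22, matching y values: none (0 points).
  x = 18: rhs = 8, matching y values: 10, 13 (2 points).
  x = 19: rhs = 10, matching y values: none (0 points).
  x = 20: rhs = 11, matching y values: none (0 points).
  x = 21: rhs = 17, matching y values: none (0 points).
  x = 22: rhs = 11, matching y values: none (0 points).
Total affine count: 17.
Full point count |E(F_23)| = 17 + 1 = 18.
Hasse bound: |18 − (23+1)| = |-6| = 6 ≤ 2√23 ≈ 9.5917 ✓.


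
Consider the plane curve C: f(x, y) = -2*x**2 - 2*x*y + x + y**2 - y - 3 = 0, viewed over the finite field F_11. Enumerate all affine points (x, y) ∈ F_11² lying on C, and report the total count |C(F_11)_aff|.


Affine F_11-points: {(1, 4), (1, 10), (3, 9), (5, 2), (5, 9), (6, 3), (6, 10), (8, 3), (10, 2), (10, 8)}; count = 10.

For each of the 121 pairs (x, y) ∈ F_11², evaluate f(x, y) mod 11. Record the zeros.
  x = 0: [0↦8, 1↦8, 2↦10, 3↦3, 4↦9, 5↦6, 6↦5, 7↦6, 8↦9, 9↦3, 10↦10]  zeros at y ∈ ∅
  x = 1: [0↦7, 1↦5, 2↦5, 3↦7, 4↦0, 5↦6, 6↦3, 7↦2, 8↦3, 9↦6, 10↦0]  zeros at y ∈ {4, 10}
  x = 2: [0↦2, 1↦9, 2↦7, 3↦7, 4↦9, 5↦2, 6↦8, 7↦5, 8↦4, 9↦5, 10↦8]  zeros at y ∈ ∅
  x = 3: [0↦4, 1↦9, 2↦5, 3↦3, 4↦3, 5↦5, 6↦9, 7↦4, 8↦1, 9↦0, 10↦1]  zeros at y ∈ {9}
  x = 4: [0↦2, 1↦5, 2↦10, 3↦6, 4↦4, 5↦4, 6↦6, 7↦10, 8↦5, 9↦2, 10↦1]  zeros at y ∈ ∅
  x = 5: [0↦7, 1↦8, 2↦0, 3↦5, 4↦1, 5↦10, 6↦10, 7↦1, 8↦5, 9↦0, 10↦8]  zeros at y ∈ {2, 9}
  x = 6: [0↦8, 1↦7, 2↦8, 3↦0, 4↦5, 5↦1, 6↦10, 7↦10, 8↦1, 9↦5, 10↦0]  zeros at y ∈ {3, 10}
  x = 7: [0↦5, 1↦2, 2↦1, 3↦2, 4↦5, 5↦10, 6↦6, 7↦4, 8↦4, 9↦6, 10↦10]  zeros at y ∈ ∅
  x = 8: [0↦9, 1↦4, 2↦1, 3↦0, 4↦1, 5↦4, 6↦9, 7↦5, 8↦3, 9↦3, 10↦5]  zeros at y ∈ {3}
  x = 9: [0↦9, 1↦2, 2↦8, 3↦5, 4↦4, 5↦5, 6↦8, 7↦2, 8↦9, 9↦7, 10↦7]  zeros at y ∈ ∅
  x = 10: [0↦5, 1↦7, 2↦0, 3↦6, 4↦3, 5↦2, 6↦3, 7↦6, 8↦0, 9↦7, 10↦5]  zeros at y ∈ {2, 8}
Collecting zeros: affine points = {(1, 4), (1, 10), (3, 9), (5, 2), (5, 9), (6, 3), (6, 10), (8, 3), (10, 2), (10, 8)}.
Total count |C(F_11)_aff| = 10.


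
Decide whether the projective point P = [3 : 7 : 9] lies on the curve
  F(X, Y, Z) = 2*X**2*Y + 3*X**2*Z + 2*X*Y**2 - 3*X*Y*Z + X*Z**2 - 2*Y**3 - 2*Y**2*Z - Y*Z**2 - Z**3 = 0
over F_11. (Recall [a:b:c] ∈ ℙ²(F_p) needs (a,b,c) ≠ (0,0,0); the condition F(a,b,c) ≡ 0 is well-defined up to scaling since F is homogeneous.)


F(3,7,9) ≡ 5 (mod 11); P is NOT on the curve.

Evaluate F(3, 7, 9) term-by-term (mod 11).
  2*X**2*Y ↦ 2·9·7·1 = 126
  3*X**2*Z ↦ 3·9·1·9 = 243
  2*X*Y**2 ↦ 2·3·49·1 = 294
  -3*X*Y*Z ↦ -3·3·7·9 = -567
  X*Z**2 ↦ 1·3·1·81 = 243
  -2*Y**3 ↦ -2·1·343·1 = -686
  -2*Y**2*Z ↦ -2·1·49·9 = -882
  -Y*Z**2 ↦ -1·1·7·81 = -567
  -Z**3 ↦ -1·1·1·729 = -729
Sum: F(3, 7, 9) = (126) + (243) + (294) + (-567) + (243) + (-686) + (-882) + (-567) + (-729) = -2525.
Reducing mod 11: -2525 ≡ 5 (mod 11).
Since F(a, b, c) ≡ 5 ≠ 0 (mod 11), P does NOT lie on the curve.


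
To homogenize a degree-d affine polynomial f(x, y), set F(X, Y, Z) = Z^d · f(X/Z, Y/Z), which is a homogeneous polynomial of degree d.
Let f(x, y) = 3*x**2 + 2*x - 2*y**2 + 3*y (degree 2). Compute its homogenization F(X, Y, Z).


F(X, Y, Z) = 3*X**2 + 2*X*Z - 2*Y**2 + 3*Y*Z

deg(f) = 2.
Substitute x = X/Z, y = Y/Z into f, then multiply by Z^2.
  monomial 3·x^2·y^0 ↦ 3·X^2·Y^0·Z^0.
  monomial 2·x^1·y^0 ↦ 2·X^1·Y^0·Z^1.
  monomial -2·x^0·y^2 ↦ -2·X^0·Y^2·Z^0.
  monomial 3·x^0·y^1 ↦ 3·X^0·Y^1·Z^1.
Collecting: F(X, Y, Z) = 3*X**2 + 2*X*Z - 2*Y**2 + 3*Y*Z.


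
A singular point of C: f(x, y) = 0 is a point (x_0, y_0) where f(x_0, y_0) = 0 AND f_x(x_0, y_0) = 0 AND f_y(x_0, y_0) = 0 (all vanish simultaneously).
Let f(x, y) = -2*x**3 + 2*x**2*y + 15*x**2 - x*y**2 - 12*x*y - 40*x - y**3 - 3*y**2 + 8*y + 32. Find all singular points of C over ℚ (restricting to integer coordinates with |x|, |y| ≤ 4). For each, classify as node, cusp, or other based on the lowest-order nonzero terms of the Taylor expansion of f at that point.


Singular points: {(2, -2)}; classification: node.

Compute partial derivatives:
  f_x = -6*x**2 + 4*x*y + 30*x - y**2 - 12*y - 40.
  f_y = 2*x**2 - 2*x*y - 12*x - 3*y**2 - 6*y + 8.
Scan x_0 ∈ {−4, ..., 4}. For each x_0, f_y(x_0, y) is a polynomial in y; find its integer roots y ∈ {−4, ..., 4}, then test f_x and f at those candidates.
  x = -4: f_y(-4, y) = -3*y**2 + 2*y + 88; no integer root y with |y| ≤ 4.
  x = -3: f_y(-3, y) = 62 - 3*y**2; no integer root y with |y| ≤ 4.
  x = -2: f_y(-2, y) = -3*y**2 - 2*y + 40; vanishes at y ∈ {-4}. (-2, -4): f_x = -60 ≠ 0.
  x = -1: f_y(-1, y) = -3*y**2 - 4*y + 22; no integer root y with |y| ≤ 4.
  x = 0: f_y(0, y) = -3*y**2 - 6*y + 8; no integer root y with |y| ≤ 4.
  x = 1: f_y(1, y) = -3*y**2 - 8*y - 2; no integer root y with |y| ≤ 4.
  x = 2: f_y(2, y) = -3*y**2 - 10*y - 8; vanishes at y ∈ {-2}. (2, -2): f_x = 0, f = 0 — SINGULAR.
  x = 3: f_y(3, y) = -3*y**2 - 12*y - 10; no integer root y with |y| ≤ 4.
  x = 4: f_y(4, y) = -3*y**2 - 14*y - 8; vanishes at y ∈ {-4}. (4, -4): f_x = -48 ≠ 0.
Only singular point on the grid: (2, -2).
Classify: substitute x = 2 + u, y = -2 + v and expand: f = -2*u**3 + 2*u**2*v - u**2 - u*v**2 - v**3 + v**2.
No constant or linear terms (consistent with a singular point). Quadratic part: -u**2 + v**2. Cubic part: -2*u**3 + 2*u**2*v - u*v**2 - v**3.
The quadratic part v**2 - u**2 = (v − u)(v + u) splits into two distinct linear factors, so there are two distinct tangent lines y − -2 = ±(x − 2) — this is a node (ordinary double point).
Classification: node.


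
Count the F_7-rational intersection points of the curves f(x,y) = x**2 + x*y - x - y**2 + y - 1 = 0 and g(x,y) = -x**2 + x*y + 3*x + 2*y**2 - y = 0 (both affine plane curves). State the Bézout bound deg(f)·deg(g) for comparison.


Common zeros: {(3, 6), (6, 6)}; count = 2; Bézout bound = 4.

deg(f) = 2, deg(g) = 2, so Bézout bound = 4.
Scan x ∈ F_7. For each x, list the y ∈ F_7 with f(x, y) ≡ 0 and those with g(x, y) ≡ 0 (mod 7); the common zeros in that column are the intersection.
  x = 0: f ≡ 0 at y ∈ {3, 5}; g ≡ 0 at y ∈ {0, 4}; common: ∅.
  x = 1: f ≡ 0 at y ∈ {1}; g ≡ 0 at y ∈ ∅; common: ∅.
  x = 2: f ≡ 0 at y ∈ ∅; g ≡ 0 at y ∈ ∅; common: ∅.
  x = 3: f ≡ 0 at y ∈ {5, 6}; g ≡ 0 at y ∈ {0, 6}; common: {6}.
  x = 4: f ≡ 0 at y ∈ ∅; g ≡ 0 at y ∈ ∅; common: ∅.
  x = 5: f ≡ 0 at y ∈ {3}; g ≡ 0 at y ∈ ∅; common: ∅.
  x = 6: f ≡ 0 at y ∈ {1, 6}; g ≡ 0 at y ∈ {2, 6}; common: {6}.
Collecting: common zeros = {(3, 6), (6, 6)}, so the count is 2.
Comparison with the Bézout bound: 2 ≤ 4 = deg(f)·deg(g), as expected for curves with no common component (the affine F_7-count falls short of the bound because intersections may lie at infinity, over extension fields, or carry multiplicity).


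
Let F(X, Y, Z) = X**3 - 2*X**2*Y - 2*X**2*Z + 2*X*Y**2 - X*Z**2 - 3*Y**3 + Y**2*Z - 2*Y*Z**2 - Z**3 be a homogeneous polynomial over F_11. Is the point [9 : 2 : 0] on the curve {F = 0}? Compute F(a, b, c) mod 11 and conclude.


F(9,2,0) ≡ 2 (mod 11); P is NOT on the curve.

Evaluate F(9, 2, 0) term-by-term (mod 11).
  X**3 ↦ 1·729·1·1 = 729
  -2*X**2*Y ↦ -2·81·2·1 = -324
  -2*X**2*Z ↦ -2·81·1·0 = 0
  2*X*Y**2 ↦ 2·9·4·1 = 72
  -X*Z**2 ↦ -1·9·1·0 = 0
  -3*Y**3 ↦ -3·1·8·1 = -24
  Y**2*Z ↦ 1·1·4·0 = 0
  -2*Y*Z**2 ↦ -2·1·2·0 = 0
  -Z**3 ↦ -1·1·1·0 = 0
Sum: F(9, 2, 0) = (729) + (-324) + (0) + (72) + (0) + (-24) + (0) + (0) + (0) = 453.
Reducing mod 11: 453 ≡ 2 (mod 11).
Since F(a, b, c) ≡ 2 ≠ 0 (mod 11), P does NOT lie on the curve.


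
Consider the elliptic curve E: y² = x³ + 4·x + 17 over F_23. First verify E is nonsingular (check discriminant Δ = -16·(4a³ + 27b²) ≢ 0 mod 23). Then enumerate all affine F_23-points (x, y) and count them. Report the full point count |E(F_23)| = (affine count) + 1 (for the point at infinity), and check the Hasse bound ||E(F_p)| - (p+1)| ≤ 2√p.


Affine points = {(5, 1), (5, 22), (6, 2), (6, 21), (8, 3), (8, 20), (9, 0), (11, 9), (11, 14), (13, 9), (13, 14), (15, 5), (15, 18), (19, 11), (19, 12), (20, 1), (20, 22), (21, 1), (21, 22), (22, 9), (22, 14)}; affine count = 21; |E(F_23)| = 22.

Discriminant check: Δ ∝ 4a³ + 27b² = 4·4³ + 27·17² = 4·64 + 27·289 ≡ 9 (mod 23). Nonzero ⇒ E is nonsingular.
For each x ∈ F_23, compute rhs = x³ + 4·x + 17 mod 23, then count y ∈ F_23 with y² ≡ rhs.
  x = 0: rhs = 17, matching y values: none (0 points).
  x = 1: rhs = 22, matching y values: none (0 points).
  x = 2: rhs = 10, matching y values: none (0 points).
  x = 3: rhs = 10, matching y values: none (0 points).
  x = 4: rhs = 5, matching y values: none (0 points).
  x = 5: rhs = 1, matching y values: 1, 22 (2 points).
  x = 6: rhs = 4, matching y values: 2, 21 (2 points).
  x = 7: rhs = 20, matching y values: none (0 points).
  x = 8: rhs = 9, matching y values: 3, 20 (2 points).
  x = 9: rhs = 0, matching y values: 0 (1 points).
  x = 10: rhs = 22, matching y values: none (0 points).
  x = 11: rhs = 12, matching y values: 9, 14 (2 points).
  x = 12: rhs = 22, matching y values: none (0 points).
  x = 13: rhs = 12, matching y values: 9, 14 (2 points).
  x = 14: rhs = 11, matching y values: none (0 points).
  x = 15: rhs = 2, matching y values: 5, 18 (2 points).
  x = 16: rhs = 14, matching y values: none (0 points).
  x = 17: rhs = 7, matching y values: none (0 points).
  x = 18: rhs = 10, matching y values: none (0 points).
  x = 19: rhs = 6, matching y values: 11, 12 (2 points).
  x = 20: rhs = 1, matching y values: 1, 22 (2 points).
  x = 21: rhs = 1, matching y values: 1, 22 (2 points).
  x = 22: rhs = 12, matching y values: 9, 14 (2 points).
Total affine count: 21.
Full point count |E(F_23)| = 21 + 1 = 22.
Hasse bound: |22 − (23+1)| = |-2| = 2 ≤ 2√23 ≈ 9.5917 ✓.


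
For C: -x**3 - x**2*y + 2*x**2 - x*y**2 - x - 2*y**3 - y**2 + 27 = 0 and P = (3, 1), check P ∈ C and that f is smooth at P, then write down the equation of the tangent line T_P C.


Tangent line at P: -23*x - 23*y + 92 = 0.

Step 1: f(3, 1) = 0, so P lies on C.
Step 2: partial derivatives
  f_x(x, y) = -3*x**2 - 2*x*y + 4*x - y**2 - 1, f_y(x, y) = -x**2 - 2*x*y - 6*y**2 - 2*y.
  f_x(P) = -23, f_y(P) = -23 (gradient nonzero, so P is smooth).
Step 3: tangent line at P: -23·(x − 3) + -23·(y − 1) = 0.
Expanding: -23*x - 23*y + 92 = 0.


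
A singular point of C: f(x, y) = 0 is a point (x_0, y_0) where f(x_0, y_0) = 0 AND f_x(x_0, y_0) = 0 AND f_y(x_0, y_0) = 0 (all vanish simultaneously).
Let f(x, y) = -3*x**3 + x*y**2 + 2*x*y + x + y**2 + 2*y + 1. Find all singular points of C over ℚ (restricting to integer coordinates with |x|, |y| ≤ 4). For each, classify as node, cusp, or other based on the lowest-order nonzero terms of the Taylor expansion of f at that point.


Singular points: {(0, -1)}; classification: cusp.

Compute partial derivatives:
  f_x = -9*x**2 + y**2 + 2*y + 1.
  f_y = 2*x*y + 2*x + 2*y + 2.
Scan x_0 ∈ {−4, ..., 4}. For each x_0, f_y(x_0, y) is a polynomial in y; find its integer roots y ∈ {−4, ..., 4}, then test f_x and f at those candidates.
  x = -4: f_y(-4, y) = -6*y - 6; vanishes at y ∈ {-1}. (-4, -1): f_x = -144 ≠ 0.
  x = -3: f_y(-3, y) = -4*y - 4; vanishes at y ∈ {-1}. (-3, -1): f_x = -81 ≠ 0.
  x = -2: f_y(-2, y) = -2*y - 2; vanishes at y ∈ {-1}. (-2, -1): f_x = -36 ≠ 0.
  x = -1: f_y(-1, y) = 0; vanishes at y ∈ {-4, -3, -2, -1, 0, 1, 2, 3, 4}. (-1, -4): f_x = 0 but f = 3 ≠ 0; (-1, -3): f_x = -5 ≠ 0; (-1, -2): f_x = -8 ≠ 0; (-1, -1): f_x = -9 ≠ 0; (-1, 0): f_x = -8 ≠ 0; (-1, 1): f_x = -5 ≠ 0; (-1, 2): f_x = 0 but f = 3 ≠ 0; (-1, 3): f_x = 7 ≠ 0; (-1, 4): f_x = 16 ≠ 0.
  x = 0: f_y(0, y) = 2*y + 2; vanishes at y ∈ {-1}. (0, -1): f_x = 0, f = 0 — SINGULAR.
  x = 1: f_y(1, y) = 4*y + 4; vanishes at y ∈ {-1}. (1, -1): f_x = -9 ≠ 0.
  x = 2: f_y(2, y) = 6*y + 6; vanishes at y ∈ {-1}. (2, -1): f_x = -36 ≠ 0.
  x = 3: f_y(3, y) = 8*y + 8; vanishes at y ∈ {-1}. (3, -1): f_x = -81 ≠ 0.
  x = 4: f_y(4, y) = 10*y + 10; vanishes at y ∈ {-1}. (4, -1): f_x = -144 ≠ 0.
Only singular point on the grid: (0, -1).
Classify: substitute x = 0 + u, y = -1 + v and expand: f = -3*u**3 + u*v**2 + v**2.
No constant or linear terms (consistent with a singular point). Quadratic part: v**2. Cubic part: -3*u**3 + u*v**2.
The quadratic part v**2 is a perfect square, so there is a single (double) tangent line v = 0, i.e. y = -1. Restricting the cubic part to that line (v = 0) leaves -3*u**3 ≠ 0, so f is not divisible by v and the branch is v² ≈ 3*u**3 to lowest order — this is a cusp.
Classification: cusp.


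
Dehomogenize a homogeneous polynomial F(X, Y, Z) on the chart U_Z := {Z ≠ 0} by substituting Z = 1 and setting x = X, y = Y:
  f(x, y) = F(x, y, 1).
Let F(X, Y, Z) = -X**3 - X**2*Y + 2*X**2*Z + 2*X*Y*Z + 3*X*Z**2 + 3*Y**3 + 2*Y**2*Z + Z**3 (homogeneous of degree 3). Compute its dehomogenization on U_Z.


f(x, y) = -x**3 - x**2*y + 2*x**2 + 2*x*y + 3*x + 3*y**3 + 2*y**2 + 1

On U_Z we set Z = 1. Each monomial c·X^i·Y^j·Z^k in F becomes c·x^i·y^j·1^k = c·x^i·y^j.
Substituting Z = 1: F(X, Y, 1) = -x**3 - x**2*y + 2*x**2 + 2*x*y + 3*x + 3*y**3 + 2*y**2 + 1.
Note: deg(f) ≤ deg(F) = 3; strict inequality happens when F is divisible by Z (lost terms).


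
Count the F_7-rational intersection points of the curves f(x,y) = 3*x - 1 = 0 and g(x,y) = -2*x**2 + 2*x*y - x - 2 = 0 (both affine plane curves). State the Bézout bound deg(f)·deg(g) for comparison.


Common zeros: {(5, 5)}; count = 1; Bézout bound = 2.

deg(f) = 1, deg(g) = 2, so Bézout bound = 2.
Scan x ∈ F_7. For each x, list the y ∈ F_7 with f(x, y) ≡ 0 and those with g(x, y) ≡ 0 (mod 7); the common zeros in that column are the intersection.
  x = 0: f ≡ 0 at y ∈ ∅; g ≡ 0 at y ∈ ∅; common: ∅.
  x = 1: f ≡ 0 at y ∈ ∅; g ≡ 0 at y ∈ {6}; common: ∅.
  x = 2: f ≡ 0 at y ∈ ∅; g ≡ 0 at y ∈ {3}; common: ∅.
  x = 3: f ≡ 0 at y ∈ ∅; g ≡ 0 at y ∈ {5}; common: ∅.
  x = 4: f ≡ 0 at y ∈ ∅; g ≡ 0 at y ∈ {3}; common: ∅.
  x = 5: f ≡ 0 at y ∈ {0, 1, 2, 3, 4, 5, 6}; g ≡ 0 at y ∈ {5}; common: {5}.
  x = 6: f ≡ 0 at y ∈ ∅; g ≡ 0 at y ∈ {2}; common: ∅.
Collecting: common zeros = {(5, 5)}, so the count is 1.
Comparison with the Bézout bound: 1 ≤ 2 = deg(f)·deg(g), as expected for curves with no common component (the affine F_7-count falls short of the bound because intersections may lie at infinity, over extension fields, or carry multiplicity).


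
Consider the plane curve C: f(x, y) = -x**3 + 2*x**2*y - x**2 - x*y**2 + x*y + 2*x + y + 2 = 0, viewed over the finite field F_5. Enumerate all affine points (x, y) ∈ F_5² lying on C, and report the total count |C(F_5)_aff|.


Affine F_5-points: {(0, 3), (1, 1), (1, 3), (4, 0), (4, 3)}; count = 5.

For each of the 25 pairs (x, y) ∈ F_5², evaluate f(x, y) mod 5. Record the zeros.
  x = 0: [0↦2, 1↦3, 2↦4, 3↦0, 4↦1]  zeros at y ∈ {3}
  x = 1: [0↦2, 1↦0, 2↦1, 3↦0, 4↦2]  zeros at y ∈ {1, 3}
  x = 2: [0↦4, 1↦3, 2↦3, 3↦4, 4↦1]  zeros at y ∈ ∅
  x = 3: [0↦2, 1↦1, 2↦4, 3↦1, 4↦2]  zeros at y ∈ ∅
  x = 4: [0↦0, 1↦3, 2↦3, 3↦0, 4↦4]  zeros at y ∈ {0, 3}
Collecting zeros: affine points = {(0, 3), (1, 1), (1, 3), (4, 0), (4, 3)}.
Total count |C(F_5)_aff| = 5.


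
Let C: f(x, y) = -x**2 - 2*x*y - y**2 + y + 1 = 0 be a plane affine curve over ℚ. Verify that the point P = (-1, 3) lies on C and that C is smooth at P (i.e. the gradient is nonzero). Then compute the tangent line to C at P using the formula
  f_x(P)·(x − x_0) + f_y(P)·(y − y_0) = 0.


Tangent line at P: -4*x - 3*y + 5 = 0.

Step 1: f(-1, 3) = 0, so P lies on C.
Step 2: partial derivatives
  f_x(x, y) = -2*x - 2*y, f_y(x, y) = -2*x - 2*y + 1.
  f_x(P) = -4, f_y(P) = -3 (gradient nonzero, so P is smooth).
Step 3: tangent line at P: -4·(x − -1) + -3·(y − 3) = 0.
Expanding: -4*x - 3*y + 5 = 0.


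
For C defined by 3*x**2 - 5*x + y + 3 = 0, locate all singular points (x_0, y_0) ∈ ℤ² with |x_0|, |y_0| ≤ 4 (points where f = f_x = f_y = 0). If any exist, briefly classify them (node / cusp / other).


No singular points in the scanned grid; C is smooth there.

Compute partial derivatives:
  f_x = 6*x - 5.
  f_y = 1.
f_y = 1 is a nonzero constant, so f_y never vanishes: no point (x, y) can satisfy f = f_x = f_y = 0. In particular no (x, y) ∈ {−4, ..., 4}² is singular; the curve is smooth.


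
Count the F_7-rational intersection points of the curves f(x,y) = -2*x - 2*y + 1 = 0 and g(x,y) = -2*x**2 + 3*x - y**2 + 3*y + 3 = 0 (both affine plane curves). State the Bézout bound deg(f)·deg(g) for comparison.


Common zeros: ∅; count = 0; Bézout bound = 2.

deg(f) = 1, deg(g) = 2, so Bézout bound = 2.
Scan x ∈ F_7. For each x, list the y ∈ F_7 with f(x, y) ≡ 0 and those with g(x, y) ≡ 0 (mod 7); the common zeros in that column are the intersection.
  x = 0: f ≡ 0 at y ∈ {4}; g ≡ 0 at y ∈ {5}; common: ∅.
  x = 1: f ≡ 0 at y ∈ {3}; g ≡ 0 at y ∈ {4, 6}; common: ∅.
  x = 2: f ≡ 0 at y ∈ {2}; g ≡ 0 at y ∈ ∅; common: ∅.
  x = 3: f ≡ 0 at y ∈ {1}; g ≡ 0 at y ∈ ∅; common: ∅.
  x = 4: f ≡ 0 at y ∈ {0}; g ≡ 0 at y ∈ {4, 6}; common: ∅.
  x = 5: f ≡ 0 at y ∈ {6}; g ≡ 0 at y ∈ {5}; common: ∅.
  x = 6: f ≡ 0 at y ∈ {5}; g ≡ 0 at y ∈ {1, 2}; common: ∅.
Collecting: common zeros = ∅, so the count is 0.
Comparison with the Bézout bound: 0 ≤ 2 = deg(f)·deg(g), as expected for curves with no common component (the affine F_7-count falls short of the bound because intersections may lie at infinity, over extension fields, or carry multiplicity).


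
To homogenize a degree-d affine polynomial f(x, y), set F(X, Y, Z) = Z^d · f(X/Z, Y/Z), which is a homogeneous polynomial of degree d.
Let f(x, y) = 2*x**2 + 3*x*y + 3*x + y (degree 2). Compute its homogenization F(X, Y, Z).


F(X, Y, Z) = 2*X**2 + 3*X*Y + 3*X*Z + Y*Z

deg(f) = 2.
Substitute x = X/Z, y = Y/Z into f, then multiply by Z^2.
  monomial 2·x^2·y^0 ↦ 2·X^2·Y^0·Z^0.
  monomial 3·x^1·y^1 ↦ 3·X^1·Y^1·Z^0.
  monomial 3·x^1·y^0 ↦ 3·X^1·Y^0·Z^1.
  monomial 1·x^0·y^1 ↦ 1·X^0·Y^1·Z^1.
Collecting: F(X, Y, Z) = 2*X**2 + 3*X*Y + 3*X*Z + Y*Z.


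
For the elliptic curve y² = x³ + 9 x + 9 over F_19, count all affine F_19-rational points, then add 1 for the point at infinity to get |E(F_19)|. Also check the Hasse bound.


Affine points = {(0, 3), (0, 16), (1, 0), (2, 4), (2, 15), (3, 5), (3, 14), (7, 4), (7, 15), (8, 2), (8, 17), (10, 4), (10, 15), (13, 9), (13, 10), (15, 2), (15, 17)}; affine count = 17; |E(F_19)| = 18.

Discriminant check: Δ ∝ 4a³ + 27b² = 4·9³ + 27·9² = 4·729 + 27·81 ≡ 11 (mod 19). Nonzero ⇒ E is nonsingular.
For each x ∈ F_19, compute rhs = x³ + 9·x + 9 mod 19, then count y ∈ F_19 with y² ≡ rhs.
  x = 0: rhs = 9, matching y values: 3, 16 (2 points).
  x = 1: rhs = 0, matching y values: 0 (1 points).
  x = 2: rhs = 16, matching y values: 4, 15 (2 points).
  x = 3: rhs = 6, matching y values: 5, 14 (2 points).
  x = 4: rhs = 14, matching y values: none (0 points).
  x = 5: rhs = 8, matching y values: none (0 points).
  x = 6: rhs = 13, matching y values: none (0 points).
  x = 7: rhs = 16, matching y values: 4, 15 (2 points).
  x = 8: rhs = 4, matching y values: 2, 17 (2 points).
  x = 9: rhs = 2, matching y values: none (0 points).
  x = 10: rhs = 16, matching y values: 4, 15 (2 points).
  x = 11: rhs = 14, matching y values: none (0 points).
  x = 12: rhs = 2, matching y values: none (0 points).
  x = 13: rhs = 5, matching y values: 9, 10 (2 points).
  x = 14: rhs = 10, matching y values: none (0 points).
  x = 15: rhs = 4, matching y values: 2, 17 (2 points).
  x = 16: rhs = 12, matching y values: none (0 points).
  x = 17: rhs = 2, matching y values: none (0 points).
  x = 18: rhs = 18, matching y values: none (0 points).
Total affine count: 17.
Full point count |E(F_19)| = 17 + 1 = 18.
Hasse bound: |18 − (19+1)| = |-2| = 2 ≤ 2√19 ≈ 8.7178 ✓.


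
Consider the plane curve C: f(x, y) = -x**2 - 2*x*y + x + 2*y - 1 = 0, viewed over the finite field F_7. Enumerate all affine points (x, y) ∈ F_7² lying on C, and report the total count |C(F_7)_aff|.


Affine F_7-points: {(0, 4), (2, 2), (3, 0), (4, 6), (5, 0), (6, 6)}; count = 6.

For each of the 49 pairs (x, y) ∈ F_7², evaluate f(x, y) mod 7. Record the zeros.
  x = 0: [0↦6, 1↦1, 2↦3, 3↦5, 4↦0, 5↦2, 6↦4]  zeros at y ∈ {4}
  x = 1: [0↦6, 1↦6, 2↦6, 3↦6, 4↦6, 5↦6, 6↦6]  zeros at y ∈ ∅
  x = 2: [0↦4, 1↦2, 2↦0, 3↦5, 4↦3, 5↦1, 6↦6]  zeros at y ∈ {2}
  x = 3: [0↦0, 1↦3, 2↦6, 3↦2, 4↦5, 5↦1, 6↦4]  zeros at y ∈ {0}
  x = 4: [0↦1, 1↦2, 2↦3, 3↦4, 4↦5, 5↦6, 6↦0]  zeros at y ∈ {6}
  x = 5: [0↦0, 1↦6, 2↦5, 3↦4, 4↦3, 5↦2, 6↦1]  zeros at y ∈ {0}
  x = 6: [0↦4, 1↦1, 2↦5, 3↦2, 4↦6, 5↦3, 6↦0]  zeros at y ∈ {6}
Collecting zeros: affine points = {(0, 4), (2, 2), (3, 0), (4, 6), (5, 0), (6, 6)}.
Total count |C(F_7)_aff| = 6.


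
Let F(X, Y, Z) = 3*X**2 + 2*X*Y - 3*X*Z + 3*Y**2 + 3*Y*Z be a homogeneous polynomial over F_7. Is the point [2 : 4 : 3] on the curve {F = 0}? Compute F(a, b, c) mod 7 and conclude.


F(2,4,3) ≡ 3 (mod 7); P is NOT on the curve.

Evaluate F(2, 4, 3) term-by-term (mod 7).
  3*X**2 ↦ 3·4·1·1 = 12
  2*X*Y ↦ 2·2·4·1 = 16
  -3*X*Z ↦ -3·2·1·3 = -18
  3*Y**2 ↦ 3·1·16·1 = 48
  3*Y*Z ↦ 3·1·4·3 = 36
Sum: F(2, 4, 3) = (12) + (16) + (-18) + (48) + (36) = 94.
Reducing mod 7: 94 ≡ 3 (mod 7).
Since F(a, b, c) ≡ 3 ≠ 0 (mod 7), P does NOT lie on the curve.


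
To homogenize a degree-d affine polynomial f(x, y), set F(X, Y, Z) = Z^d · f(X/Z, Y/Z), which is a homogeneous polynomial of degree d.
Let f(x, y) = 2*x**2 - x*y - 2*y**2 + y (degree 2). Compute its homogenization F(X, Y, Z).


F(X, Y, Z) = 2*X**2 - X*Y - 2*Y**2 + Y*Z

deg(f) = 2.
Substitute x = X/Z, y = Y/Z into f, then multiply by Z^2.
  monomial 2·x^2·y^0 ↦ 2·X^2·Y^0·Z^0.
  monomial -1·x^1·y^1 ↦ -1·X^1·Y^1·Z^0.
  monomial -2·x^0·y^2 ↦ -2·X^0·Y^2·Z^0.
  monomial 1·x^0·y^1 ↦ 1·X^0·Y^1·Z^1.
Collecting: F(X, Y, Z) = 2*X**2 - X*Y - 2*Y**2 + Y*Z.


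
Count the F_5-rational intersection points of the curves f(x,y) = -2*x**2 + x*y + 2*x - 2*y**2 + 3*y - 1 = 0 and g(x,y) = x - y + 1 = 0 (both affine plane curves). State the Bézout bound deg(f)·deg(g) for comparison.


Common zeros: {(0, 1), (4, 0)}; count = 2; Bézout bound = 2.

deg(f) = 2, deg(g) = 1, so Bézout bound = 2.
Scan x ∈ F_5. For each x, list the y ∈ F_5 with f(x, y) ≡ 0 and those with g(x, y) ≡ 0 (mod 5); the common zeros in that column are the intersection.
  x = 0: f ≡ 0 at y ∈ {1, 3}; g ≡ 0 at y ∈ {1}; common: {1}.
  x = 1: f ≡ 0 at y ∈ ∅; g ≡ 0 at y ∈ {2}; common: ∅.
  x = 2: f ≡ 0 at y ∈ {0}; g ≡ 0 at y ∈ {3}; common: ∅.
  x = 3: f ≡ 0 at y ∈ ∅; g ≡ 0 at y ∈ {4}; common: ∅.
  x = 4: f ≡ 0 at y ∈ {0, 1}; g ≡ 0 at y ∈ {0}; common: {0}.
Collecting: common zeros = {(0, 1), (4, 0)}, so the count is 2.
Comparison with the Bézout bound: 2 ≤ 2 = deg(f)·deg(g), as expected for curves with no common component (the bound is attained).


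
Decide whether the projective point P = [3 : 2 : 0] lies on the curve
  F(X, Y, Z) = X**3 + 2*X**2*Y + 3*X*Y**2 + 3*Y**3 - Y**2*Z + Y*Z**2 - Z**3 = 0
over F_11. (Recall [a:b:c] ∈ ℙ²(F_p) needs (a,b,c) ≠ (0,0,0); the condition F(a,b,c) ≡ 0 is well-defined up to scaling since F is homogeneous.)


F(3,2,0) ≡ 2 (mod 11); P is NOT on the curve.

Evaluate F(3, 2, 0) term-by-term (mod 11).
  X**3 ↦ 1·27·1·1 = 27
  2*X**2*Y ↦ 2·9·2·1 = 36
  3*X*Y**2 ↦ 3·3·4·1 = 36
  3*Y**3 ↦ 3·1·8·1 = 24
  -Y**2*Z ↦ -1·1·4·0 = 0
  Y*Z**2 ↦ 1·1·2·0 = 0
  -Z**3 ↦ -1·1·1·0 = 0
Sum: F(3, 2, 0) = (27) + (36) + (36) + (24) + (0) + (0) + (0) = 123.
Reducing mod 11: 123 ≡ 2 (mod 11).
Since F(a, b, c) ≡ 2 ≠ 0 (mod 11), P does NOT lie on the curve.


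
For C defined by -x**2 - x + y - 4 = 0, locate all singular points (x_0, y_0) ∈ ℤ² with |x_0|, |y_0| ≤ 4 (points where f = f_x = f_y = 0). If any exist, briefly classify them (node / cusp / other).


No singular points in the scanned grid; C is smooth there.

Compute partial derivatives:
  f_x = -2*x - 1.
  f_y = 1.
f_y = 1 is a nonzero constant, so f_y never vanishes: no point (x, y) can satisfy f = f_x = f_y = 0. In particular no (x, y) ∈ {−4, ..., 4}² is singular; the curve is smooth.


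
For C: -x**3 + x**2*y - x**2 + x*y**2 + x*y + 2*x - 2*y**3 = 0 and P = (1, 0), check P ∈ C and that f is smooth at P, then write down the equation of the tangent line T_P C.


Tangent line at P: -3*x + 2*y + 3 = 0.

Step 1: f(1, 0) = 0, so P lies on C.
Step 2: partial derivatives
  f_x(x, y) = -3*x**2 + 2*x*y - 2*x + y**2 + y + 2, f_y(x, y) = x**2 + 2*x*y + x - 6*y**2.
  f_x(P) = -3, f_y(P) = 2 (gradient nonzero, so P is smooth).
Step 3: tangent line at P: -3·(x − 1) + 2·(y − 0) = 0.
Expanding: -3*x + 2*y + 3 = 0.


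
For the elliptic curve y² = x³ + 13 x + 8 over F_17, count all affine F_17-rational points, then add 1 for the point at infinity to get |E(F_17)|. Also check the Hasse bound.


Affine points = {(0, 5), (0, 12), (2, 5), (2, 12), (6, 8), (6, 9), (7, 0), (9, 2), (9, 15), (10, 4), (10, 13), (15, 5), (15, 12)}; affine count = 13; |E(F_17)| = 14.

Discriminant check: Δ ∝ 4a³ + 27b² = 4·13³ + 27·8² = 4·2197 + 27·64 ≡ 10 (mod 17). Nonzero ⇒ E is nonsingular.
For each x ∈ F_17, compute rhs = x³ + 13·x + 8 mod 17, then count y ∈ F_17 with y² ≡ rhs.
  x = 0: rhs = 8, matching y values: 5, 12 (2 points).
  x = 1: rhs = 5, matching y values: none (0 points).
  x = 2: rhs = 8, matching y values: 5, 12 (2 points).
  x = 3: rhs = 6, matching y values: none (0 points).
  x = 4: rhs = 5, matching y values: none (0 points).
  x = 5: rhs = 11, matching y values: none (0 points).
  x = 6: rhs = 13, matching y values: 8, 9 (2 points).
  x = 7: rhs = 0, matching y values: 0 (1 points).
  x = 8: rhs = 12, matching y values: none (0 points).
  x = 9: rhs = 4, matching y values: 2, 15 (2 points).
  x = 10: rhs = 16, matching y values: 4, 13 (2 points).
  x = 11: rhs = 3, matching y values: none (0 points).
  x = 12: rhs = 5, matching y values: none (0 points).
  x = 13: rhs = 11, matching y values: none (0 points).
  x = 14: rhs = 10, matching y values: none (0 points).
  x = 15: rhs = 8, matching y values: 5, 12 (2 points).
  x = 16: rhs = 11, matching y values: none (0 points).
Total affine count: 13.
Full point count |E(F_17)| = 13 + 1 = 14.
Hasse bound: |14 − (17+1)| = |-4| = 4 ≤ 2√17 ≈ 8.2462 ✓.


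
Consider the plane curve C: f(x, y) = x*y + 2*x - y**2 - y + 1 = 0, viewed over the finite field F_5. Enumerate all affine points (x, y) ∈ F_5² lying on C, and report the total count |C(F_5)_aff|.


Affine F_5-points: {(0, 2), (2, 0), (2, 1), (4, 4)}; count = 4.

For each of the 25 pairs (x, y) ∈ F_5², evaluate f(x, y) mod 5. Record the zeros.
  x = 0: [0↦1, 1↦4, 2↦0, 3↦4, 4↦1]  zeros at y ∈ {2}
  x = 1: [0↦3, 1↦2, 2↦4, 3↦4, 4↦2]  zeros at y ∈ ∅
  x = 2: [0↦0, 1↦0, 2↦3, 3↦4, 4↦3]  zeros at y ∈ {0, 1}
  x = 3: [0↦2, 1↦3, 2↦2, 3↦4, 4↦4]  zeros at y ∈ ∅
  x = 4: [0↦4, 1↦1, 2↦1, 3↦4, 4↦0]  zeros at y ∈ {4}
Collecting zeros: affine points = {(0, 2), (2, 0), (2, 1), (4, 4)}.
Total count |C(F_5)_aff| = 4.


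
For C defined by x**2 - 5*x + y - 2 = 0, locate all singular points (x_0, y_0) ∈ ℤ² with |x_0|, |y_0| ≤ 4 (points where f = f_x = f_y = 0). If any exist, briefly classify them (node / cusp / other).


No singular points in the scanned grid; C is smooth there.

Compute partial derivatives:
  f_x = 2*x - 5.
  f_y = 1.
f_y = 1 is a nonzero constant, so f_y never vanishes: no point (x, y) can satisfy f = f_x = f_y = 0. In particular no (x, y) ∈ {−4, ..., 4}² is singular; the curve is smooth.


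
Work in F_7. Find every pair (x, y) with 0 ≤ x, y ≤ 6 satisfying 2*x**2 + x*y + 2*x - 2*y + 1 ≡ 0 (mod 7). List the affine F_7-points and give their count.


Affine F_7-points: {(0, 4), (1, 5), (3, 3), (4, 4), (5, 3), (6, 5)}; count = 6.

For each of the 49 pairs (x, y) ∈ F_7², evaluate f(x, y) mod 7. Record the zeros.
  x = 0: [0↦1, 1↦6, 2↦4, 3↦2, 4↦0, 5↦5, 6↦3]  zeros at y ∈ {4}
  x = 1: [0↦5, 1↦4, 2↦3, 3↦2, 4↦1, 5↦0, 6↦6]  zeros at y ∈ {5}
  x = 2: [0↦6, 1↦6, 2↦6, 3↦6, 4↦6, 5↦6, 6↦6]  zeros at y ∈ ∅
  x = 3: [0↦4, 1↦5, 2↦6, 3↦0, 4↦1, 5↦2, 6↦3]  zeros at y ∈ {3}
  x = 4: [0↦6, 1↦1, 2↦3, 3↦5, 4↦0, 5↦2, 6↦4]  zeros at y ∈ {4}
  x = 5: [0↦5, 1↦1, 2↦4, 3↦0, 4↦3, 5↦6, 6↦2]  zeros at y ∈ {3}
  x = 6: [0↦1, 1↦5, 2↦2, 3↦6, 4↦3, 5↦0, 6↦4]  zeros at y ∈ {5}
Collecting zeros: affine points = {(0, 4), (1, 5), (3, 3), (4, 4), (5, 3), (6, 5)}.
Total count |C(F_7)_aff| = 6.


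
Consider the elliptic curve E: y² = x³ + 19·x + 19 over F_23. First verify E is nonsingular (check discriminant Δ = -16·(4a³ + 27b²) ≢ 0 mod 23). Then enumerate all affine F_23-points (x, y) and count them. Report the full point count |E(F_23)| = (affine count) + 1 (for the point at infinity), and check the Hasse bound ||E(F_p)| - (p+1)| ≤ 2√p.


Affine points = {(1, 4), (1, 19), (5, 3), (5, 20), (6, 2), (6, 21), (7, 9), (7, 14), (8, 4), (8, 19), (10, 6), (10, 17), (11, 8), (11, 15), (13, 5), (13, 18), (14, 4), (14, 19), (16, 7), (16, 16), (18, 11), (18, 12), (20, 2), (20, 21)}; affine count = 24; |E(F_23)| = 25.

Discriminant check: Δ ∝ 4a³ + 27b² = 4·19³ + 27·19² = 4·6859 + 27·361 ≡ 15 (mod 23). Nonzero ⇒ E is nonsingular.
For each x ∈ F_23, compute rhs = x³ + 19·x + 19 mod 23, then count y ∈ F_23 with y² ≡ rhs.
  x = 0: rhs = 19, matching y values: none (0 points).
  x = 1: rhs = 16, matching y values: 4, 19 (2 points).
  x = 2: rhs = 19, matching y values: none (0 points).
  x = 3: rhs = 11, matching y values: none (0 points).
  x = 4: rhs = 21, matching y values: none (0 points).
  x = 5: rhs = 9, matching y values: 3, 20 (2 points).
  x = 6: rhs = 4, matching y values: 2, 21 (2 points).
  x = 7: rhs = 12, matching y values: 9, 14 (2 points).
  x = 8: rhs = 16, matching y values: 4, 19 (2 points).
  x = 9: rhs = 22, matching y values: none (0 points).
  x = 10: rhs = 13, matching y values: 6, 17 (2 points).
  x = 11: rhs = 18, matching y values: 8, 15 (2 points).
  x = 12: rhs = 20, matching y values: none (0 points).
  x = 13: rhs = 2, matching y values: 5, 18 (2 points).
  x = 14: rhs = 16, matching y values: 4, 19 (2 points).
  x = 15: rhs = 22, matching y values: none (0 points).
  x = 16: rhs = 3, matching y values: 7, 16 (2 points).
  x = 17: rhs = 11, matching y values: none (0 points).
  x = 18: rhs = 6, matching y values: 11, 12 (2 points).
  x = 19: rhs = 17, matching y values: none (0 points).
  x = 20: rhs = 4, matching y values: 2, 21 (2 points).
  x = 21: rhs = 19, matching y values: none (0 points).
  x = 22: rhs = 22, matching y values: none (0 points).
Total affine count: 24.
Full point count |E(F_23)| = 24 + 1 = 25.
Hasse bound: |25 − (23+1)| = |1| = 1 ≤ 2√23 ≈ 9.5917 ✓.


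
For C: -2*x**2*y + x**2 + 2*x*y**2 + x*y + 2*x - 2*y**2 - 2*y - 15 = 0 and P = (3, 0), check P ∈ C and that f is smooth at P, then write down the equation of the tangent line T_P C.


Tangent line at P: 8*x - 17*y - 24 = 0.

Step 1: f(3, 0) = 0, so P lies on C.
Step 2: partial derivatives
  f_x(x, y) = -4*x*y + 2*x + 2*y**2 + y + 2, f_y(x, y) = -2*x**2 + 4*x*y + x - 4*y - 2.
  f_x(P) = 8, f_y(P) = -17 (gradient nonzero, so P is smooth).
Step 3: tangent line at P: 8·(x − 3) + -17·(y − 0) = 0.
Expanding: 8*x - 17*y - 24 = 0.


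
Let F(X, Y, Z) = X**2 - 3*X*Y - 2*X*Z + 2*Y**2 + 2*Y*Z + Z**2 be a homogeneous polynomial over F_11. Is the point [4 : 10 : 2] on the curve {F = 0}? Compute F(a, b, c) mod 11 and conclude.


F(4,10,2) ≡ 3 (mod 11); P is NOT on the curve.

Evaluate F(4, 10, 2) term-by-term (mod 11).
  X**2 ↦ 1·16·1·1 = 16
  -3*X*Y ↦ -3·4·10·1 = -120
  -2*X*Z ↦ -2·4·1·2 = -16
  2*Y**2 ↦ 2·1·100·1 = 200
  2*Y*Z ↦ 2·1·10·2 = 40
  Z**2 ↦ 1·1·1·4 = 4
Sum: F(4, 10, 2) = (16) + (-120) + (-16) + (200) + (40) + (4) = 124.
Reducing mod 11: 124 ≡ 3 (mod 11).
Since F(a, b, c) ≡ 3 ≠ 0 (mod 11), P does NOT lie on the curve.


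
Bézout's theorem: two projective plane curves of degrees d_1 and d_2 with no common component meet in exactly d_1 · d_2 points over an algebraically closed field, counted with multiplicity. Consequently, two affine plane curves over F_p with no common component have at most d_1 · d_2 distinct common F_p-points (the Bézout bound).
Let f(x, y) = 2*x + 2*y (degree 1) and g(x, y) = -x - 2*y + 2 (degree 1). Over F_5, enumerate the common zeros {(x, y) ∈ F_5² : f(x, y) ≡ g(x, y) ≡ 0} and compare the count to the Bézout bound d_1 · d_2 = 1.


Common zeros: {(3, 2)}; count = 1; Bézout bound = 1.

deg(f) = 1, deg(g) = 1, so Bézout bound = 1.
Scan x ∈ F_5. For each x, list the y ∈ F_5 with f(x, y) ≡ 0 and those with g(x, y) ≡ 0 (mod 5); the common zeros in that column are the intersection.
  x = 0: f ≡ 0 at y ∈ {0}; g ≡ 0 at y ∈ {1}; common: ∅.
  x = 1: f ≡ 0 at y ∈ {4}; g ≡ 0 at y ∈ {3}; common: ∅.
  x = 2: f ≡ 0 at y ∈ {3}; g ≡ 0 at y ∈ {0}; common: ∅.
  x = 3: f ≡ 0 at y ∈ {2}; g ≡ 0 at y ∈ {2}; common: {2}.
  x = 4: f ≡ 0 at y ∈ {1}; g ≡ 0 at y ∈ {4}; common: ∅.
Collecting: common zeros = {(3, 2)}, so the count is 1.
Comparison with the Bézout bound: 1 ≤ 1 = deg(f)·deg(g), as expected for curves with no common component (the bound is attained).


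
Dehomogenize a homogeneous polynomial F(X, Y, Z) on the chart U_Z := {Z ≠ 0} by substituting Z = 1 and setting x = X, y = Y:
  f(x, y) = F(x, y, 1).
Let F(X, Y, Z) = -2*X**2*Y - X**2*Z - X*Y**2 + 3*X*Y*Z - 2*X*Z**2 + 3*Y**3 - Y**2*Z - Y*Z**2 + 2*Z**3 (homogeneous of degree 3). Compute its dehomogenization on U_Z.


f(x, y) = -2*x**2*y - x**2 - x*y**2 + 3*x*y - 2*x + 3*y**3 - y**2 - y + 2

On U_Z we set Z = 1. Each monomial c·X^i·Y^j·Z^k in F becomes c·x^i·y^j·1^k = c·x^i·y^j.
Substituting Z = 1: F(X, Y, 1) = -2*x**2*y - x**2 - x*y**2 + 3*x*y - 2*x + 3*y**3 - y**2 - y + 2.
Note: deg(f) ≤ deg(F) = 3; strict inequality happens when F is divisible by Z (lost terms).


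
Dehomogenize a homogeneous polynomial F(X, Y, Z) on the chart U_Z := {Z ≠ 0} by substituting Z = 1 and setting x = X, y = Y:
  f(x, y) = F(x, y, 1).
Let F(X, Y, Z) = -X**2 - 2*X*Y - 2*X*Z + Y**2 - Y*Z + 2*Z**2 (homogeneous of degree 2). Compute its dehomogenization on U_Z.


f(x, y) = -x**2 - 2*x*y - 2*x + y**2 - y + 2

On U_Z we set Z = 1. Each monomial c·X^i·Y^j·Z^k in F becomes c·x^i·y^j·1^k = c·x^i·y^j.
Substituting Z = 1: F(X, Y, 1) = -x**2 - 2*x*y - 2*x + y**2 - y + 2.
Note: deg(f) ≤ deg(F) = 2; strict inequality happens when F is divisible by Z (lost terms).


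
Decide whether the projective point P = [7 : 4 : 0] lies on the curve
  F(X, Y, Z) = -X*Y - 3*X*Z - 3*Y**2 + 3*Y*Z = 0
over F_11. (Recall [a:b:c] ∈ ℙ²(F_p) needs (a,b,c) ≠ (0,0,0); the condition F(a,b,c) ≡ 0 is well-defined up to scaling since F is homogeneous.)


F(7,4,0) ≡ 1 (mod 11); P is NOT on the curve.

Evaluate F(7, 4, 0) term-by-term (mod 11).
  -X*Y ↦ -1·7·4·1 = -28
  -3*X*Z ↦ -3·7·1·0 = 0
  -3*Y**2 ↦ -3·1·16·1 = -48
  3*Y*Z ↦ 3·1·4·0 = 0
Sum: F(7, 4, 0) = (-28) + (0) + (-48) + (0) = -76.
Reducing mod 11: -76 ≡ 1 (mod 11).
Since F(a, b, c) ≡ 1 ≠ 0 (mod 11), P does NOT lie on the curve.
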